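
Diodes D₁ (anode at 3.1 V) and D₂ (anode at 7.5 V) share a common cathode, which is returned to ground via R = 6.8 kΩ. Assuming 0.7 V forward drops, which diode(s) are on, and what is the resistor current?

Only D₂ conducts; I_R ≈ 1 mA

Assume both conduct. Then node N would need to be at both 3.1−0.7 = 2.4 V and 7.5−0.7 = 6.8 V, which is impossible.
Assume only D₂ conducts: V_N = 7.5 − 0.7 = 6.8 V, so I_R = 6.8/6.8 = 1 mA.
Check D₁: its anode-to-cathode voltage is 3.1 − 6.8 = -3.7 V < 0.7 V, so it is off. The assumption is consistent.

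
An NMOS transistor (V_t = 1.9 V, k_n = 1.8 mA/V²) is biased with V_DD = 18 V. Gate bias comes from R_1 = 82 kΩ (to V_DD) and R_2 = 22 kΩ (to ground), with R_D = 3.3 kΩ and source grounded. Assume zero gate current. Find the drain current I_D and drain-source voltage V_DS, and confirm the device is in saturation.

I_D ≈ 3.3 mA, V_DS ≈ 7.2 V

V_G = V_DD·R_2/(R_1+R_2) = 18×22/104 = 3.81 V. With the source grounded, V_GS = V_G = 3.81 V.
Assume saturation: I_D = (k_n/2)(V_GS − V_t)² = (1.8/2)×(3.81 − 1.9)² = 0.9×1.91² = 3.28 mA.
V_DS = V_DD − I_D·R_D = 18 − 3.28×3.3 = 7.19 V.
Saturation requires V_DS ≥ V_GS − V_t = 1.91 V; 7.19 ≥ 1.91 ✓.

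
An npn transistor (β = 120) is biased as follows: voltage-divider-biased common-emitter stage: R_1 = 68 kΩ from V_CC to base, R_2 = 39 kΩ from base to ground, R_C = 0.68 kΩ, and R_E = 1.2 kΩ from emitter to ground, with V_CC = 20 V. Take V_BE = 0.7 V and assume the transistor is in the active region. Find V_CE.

Thevenize the base divider: V_Th = V_CC·R_2/(R_1+R_2) = 20×39/107 = 7.29 V, R_Th = R_1‖R_2 = 24.8 kΩ.
Base-emitter loop: V_Th = I_B·R_Th + V_BE + (β+1)I_B·R_E, so I_B = (7.29 − 0.7) / (24.8 + 121×1.2) = 0.0388 mA.
I_C = β·I_B = 120×0.0388 = 4.65 mA, and I_E = (β+1)I_B = 4.69 mA.
V_CE = V_CC − I_C·R_C − I_E·R_E = 20 − 4.65×0.68 − 4.69×1.2 = 11.2 V.
V_CE = 11.2 V > 0.2 V confirms active-region operation.

V_CE ≈ 11 V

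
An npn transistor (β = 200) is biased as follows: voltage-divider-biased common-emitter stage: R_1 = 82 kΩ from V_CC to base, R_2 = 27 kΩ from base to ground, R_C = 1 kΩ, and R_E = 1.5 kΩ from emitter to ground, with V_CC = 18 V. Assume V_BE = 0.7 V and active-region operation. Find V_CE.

Thevenize the base divider: V_Th = V_CC·R_2/(R_1+R_2) = 18×27/109 = 4.46 V, R_Th = R_1‖R_2 = 20.3 kΩ.
Base-emitter loop: V_Th = I_B·R_Th + V_BE + (β+1)I_B·R_E, so I_B = (4.46 − 0.7) / (20.3 + 201×1.5) = 0.0117 mA.
I_C = β·I_B = 200×0.0117 = 2.34 mA, and I_E = (β+1)I_B = 2.35 mA.
V_CE = V_CC − I_C·R_C − I_E·R_E = 18 − 2.34×1 − 2.35×1.5 = 12.1 V.
V_CE = 12.1 V > 0.2 V confirms active-region operation.

V_CE ≈ 12 V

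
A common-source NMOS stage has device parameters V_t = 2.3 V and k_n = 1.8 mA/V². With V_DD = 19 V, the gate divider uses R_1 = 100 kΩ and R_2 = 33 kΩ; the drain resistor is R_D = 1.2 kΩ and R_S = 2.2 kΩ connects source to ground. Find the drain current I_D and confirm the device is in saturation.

I_D ≈ 0.7 mA

V_G = V_DD·R_2/(R_1+R_2) = 19×33/133 = 4.71 V.
Assume saturation: I_D = (k_n/2)(V_GS − V_t)² with V_GS = V_G − I_D·R_S = 4.71 − 2.2·I_D.
Substituting gives 4.36·I_D² − 10.6·I_D + 5.25 = 0, with roots I_D = 0.697 or 1.73 mA.
The root I_D = 1.73 mA gives V_GS = 0.915 V ≤ V_t, so take I_D = 0.697 mA.
Then V_GS = 3.18 V and V_DS = V_DD − I_D(R_D+R_S) = 19 − 0.697×3.4 = 16.6 V.
Saturation requires V_DS ≥ V_GS − V_t = 0.88 V; 16.6 ≥ 0.88 ✓.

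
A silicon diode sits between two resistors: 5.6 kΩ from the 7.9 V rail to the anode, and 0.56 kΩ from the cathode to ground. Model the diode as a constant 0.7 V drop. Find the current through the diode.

The two resistors are in series with the diode, so KVL gives 7.9 = I·5.6 + 0.7 + I·0.56.
I = (7.9 − 0.7) / (5.6 + 0.56) kΩ = 7.2 / 6.16 = 1.17 mA.

I ≈ 1.2 mA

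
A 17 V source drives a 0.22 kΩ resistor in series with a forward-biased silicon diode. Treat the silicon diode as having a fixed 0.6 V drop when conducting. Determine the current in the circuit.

KVL around the loop: 17 = V_D + I·R = 0.6 + I × 0.22 kΩ.
So I = (17 − 0.6) / 0.22 kΩ = 16.4 / 0.22 = 74.5 mA.

I ≈ 75 mA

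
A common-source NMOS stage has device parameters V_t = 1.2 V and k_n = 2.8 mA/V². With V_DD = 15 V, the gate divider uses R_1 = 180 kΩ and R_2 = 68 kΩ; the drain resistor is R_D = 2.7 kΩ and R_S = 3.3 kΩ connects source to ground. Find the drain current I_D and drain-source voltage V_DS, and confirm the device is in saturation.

I_D ≈ 0.67 mA, V_DS ≈ 11 V

V_G = V_DD·R_2/(R_1+R_2) = 15×68/248 = 4.11 V.
Assume saturation: I_D = (k_n/2)(V_GS − V_t)² with V_GS = V_G − I_D·R_S = 4.11 − 3.3·I_D.
Substituting gives 15.2·I_D² − 27.9·I_D + 11.9 = 0, with roots I_D = 0.673 or 1.16 mA.
The root I_D = 1.16 mA gives V_GS = 0.29 V ≤ V_t, so take I_D = 0.673 mA.
Then V_GS = 1.89 V and V_DS = V_DD − I_D(R_D+R_S) = 15 − 0.673×6 = 11 V.
Saturation requires V_DS ≥ V_GS − V_t = 0.693 V; 11 ≥ 0.693 ✓.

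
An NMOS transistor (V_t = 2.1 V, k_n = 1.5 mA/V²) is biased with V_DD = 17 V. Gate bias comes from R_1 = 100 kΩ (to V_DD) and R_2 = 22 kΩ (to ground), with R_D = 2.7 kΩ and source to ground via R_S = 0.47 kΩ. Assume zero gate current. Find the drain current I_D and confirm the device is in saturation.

I_D ≈ 0.43 mA

V_G = V_DD·R_2/(R_1+R_2) = 17×22/122 = 3.07 V.
Assume saturation: I_D = (k_n/2)(V_GS − V_t)² with V_GS = V_G − I_D·R_S = 3.07 − 0.47·I_D.
Substituting gives 0.166·I_D² − 1.68·I_D + 0.699 = 0, with roots I_D = 0.435 or 9.71 mA.
The root I_D = 9.71 mA gives V_GS = -1.5 V ≤ V_t, so take I_D = 0.435 mA.
Then V_GS = 2.86 V and V_DS = V_DD − I_D(R_D+R_S) = 17 − 0.435×3.17 = 15.6 V.
Saturation requires V_DS ≥ V_GS − V_t = 0.761 V; 15.6 ≥ 0.761 ✓.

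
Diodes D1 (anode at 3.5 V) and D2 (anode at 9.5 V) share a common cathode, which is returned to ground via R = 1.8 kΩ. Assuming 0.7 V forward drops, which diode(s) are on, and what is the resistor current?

Assume both conduct. Then node N would need to be at both 3.5−0.7 = 2.8 V and 9.5−0.7 = 8.8 V, which is impossible.
Assume only D2 conducts: V_N = 9.5 − 0.7 = 8.8 V, so I_R = 8.8/1.8 = 4.89 mA.
Check D1: its anode-to-cathode voltage is 3.5 − 8.8 = -5.3 V < 0.7 V, so it is off. The assumption is consistent.

Only D2 conducts; I_R ≈ 4.9 mA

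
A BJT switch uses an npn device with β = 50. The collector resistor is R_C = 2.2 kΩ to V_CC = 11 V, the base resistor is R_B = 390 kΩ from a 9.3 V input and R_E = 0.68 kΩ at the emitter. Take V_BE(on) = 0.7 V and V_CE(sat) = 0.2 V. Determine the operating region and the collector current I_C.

active; I_C ≈ 1 mA

Assume active. Base-emitter loop: I_B = (V_BB − V_BE)/(R_B + (β+1)R_E) = (9.3 − 0.7)/(390 + 51×0.68) = 0.0203 mA.
I_C = β·I_B = 50×0.0203 = 1.01 mA.
V_CE = V_CC − I_C·R_C − I_E·R_E = 11 − 1.01×2.2 − 1.03×0.68 = 8.07 V > V_CE(sat), so the active-region assumption holds.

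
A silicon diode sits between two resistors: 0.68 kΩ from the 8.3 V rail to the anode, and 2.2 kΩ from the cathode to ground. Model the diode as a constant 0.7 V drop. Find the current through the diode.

I ≈ 2.6 mA

The two resistors are in series with the diode, so KVL gives 8.3 = I·0.68 + 0.7 + I·2.2.
I = (8.3 − 0.7) / (0.68 + 2.2) kΩ = 7.6 / 2.88 = 2.64 mA.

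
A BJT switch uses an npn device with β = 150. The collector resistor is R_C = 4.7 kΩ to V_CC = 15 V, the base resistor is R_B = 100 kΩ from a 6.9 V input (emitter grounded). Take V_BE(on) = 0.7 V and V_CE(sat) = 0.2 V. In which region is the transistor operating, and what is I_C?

saturation; I_C ≈ 3.1 mA

Assume active: I_B = (6.9 − 0.7)/100 = 0.062 mA, giving I_C = β·I_B = 9.3 mA.
But then V_CE = 15 − 9.3×4.7 = -28.7 V < V_CE(sat) = 0.2 V — impossible in the active region.
So the transistor is saturated. With V_CE = 0.2 V, I_C = (V_CC − 0.2)/R_C = 14.8/4.7 = 3.15 mA.
Check: β·I_B = 9.3 mA > I_C = 3.15 mA, confirming saturation.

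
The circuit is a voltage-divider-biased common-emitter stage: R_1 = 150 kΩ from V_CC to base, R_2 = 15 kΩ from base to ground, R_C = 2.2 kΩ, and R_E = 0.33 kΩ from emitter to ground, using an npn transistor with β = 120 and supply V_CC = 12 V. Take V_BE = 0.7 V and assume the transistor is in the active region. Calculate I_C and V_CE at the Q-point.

I_C ≈ 0.88 mA, V_CE ≈ 9.8 V

Thevenize the base divider: V_Th = V_CC·R_2/(R_1+R_2) = 12×15/165 = 1.09 V, R_Th = R_1‖R_2 = 13.6 kΩ.
Base-emitter loop: V_Th = I_B·R_Th + V_BE + (β+1)I_B·R_E, so I_B = (1.09 − 0.7) / (13.6 + 121×0.33) = 0.0073 mA.
I_C = β·I_B = 120×0.0073 = 0.876 mA, and I_E = (β+1)I_B = 0.883 mA.
V_CE = V_CC − I_C·R_C − I_E·R_E = 12 − 0.876×2.2 − 0.883×0.33 = 9.78 V.
V_CE = 9.78 V > 0.2 V confirms active-region operation.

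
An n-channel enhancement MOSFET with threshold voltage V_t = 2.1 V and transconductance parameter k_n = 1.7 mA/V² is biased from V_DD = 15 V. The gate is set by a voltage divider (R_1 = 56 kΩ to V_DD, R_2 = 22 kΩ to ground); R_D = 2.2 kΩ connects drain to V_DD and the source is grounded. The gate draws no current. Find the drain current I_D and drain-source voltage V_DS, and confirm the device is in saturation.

I_D ≈ 3.9 mA, V_DS ≈ 6.5 V

V_G = V_DD·R_2/(R_1+R_2) = 15×22/78 = 4.23 V. With the source grounded, V_GS = V_G = 4.23 V.
Assume saturation: I_D = (k_n/2)(V_GS − V_t)² = (1.7/2)×(4.23 − 2.1)² = 0.85×2.13² = 3.86 mA.
V_DS = V_DD − I_D·R_D = 15 − 3.86×2.2 = 6.51 V.
Saturation requires V_DS ≥ V_GS − V_t = 2.13 V; 6.51 ≥ 2.13 ✓.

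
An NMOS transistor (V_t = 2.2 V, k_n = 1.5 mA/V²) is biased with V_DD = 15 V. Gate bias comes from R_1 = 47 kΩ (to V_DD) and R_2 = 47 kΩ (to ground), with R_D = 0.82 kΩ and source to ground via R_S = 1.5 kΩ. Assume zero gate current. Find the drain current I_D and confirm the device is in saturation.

I_D ≈ 2.4 mA

V_G = V_DD·R_2/(R_1+R_2) = 15×47/94 = 7.5 V.
Assume saturation: I_D = (k_n/2)(V_GS − V_t)² with V_GS = V_G − I_D·R_S = 7.5 − 1.5·I_D.
Substituting gives 1.69·I_D² − 12.9·I_D + 21.1 = 0, with roots I_D = 2.35 or 5.31 mA.
The root I_D = 5.31 mA gives V_GS = -0.46 V ≤ V_t, so take I_D = 2.35 mA.
Then V_GS = 3.97 V and V_DS = V_DD − I_D(R_D+R_S) = 15 − 2.35×2.32 = 9.54 V.
Saturation requires V_DS ≥ V_GS − V_t = 1.77 V; 9.54 ≥ 1.77 ✓.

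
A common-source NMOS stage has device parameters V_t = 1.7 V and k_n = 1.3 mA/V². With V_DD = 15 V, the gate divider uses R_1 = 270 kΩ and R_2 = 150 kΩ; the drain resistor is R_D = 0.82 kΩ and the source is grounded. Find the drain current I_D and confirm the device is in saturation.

I_D ≈ 8.7 mA

V_G = V_DD·R_2/(R_1+R_2) = 15×150/420 = 5.36 V. With the source grounded, V_GS = V_G = 5.36 V.
Assume saturation: I_D = (k_n/2)(V_GS − V_t)² = (1.3/2)×(5.36 − 1.7)² = 0.65×3.66² = 8.69 mA.
V_DS = V_DD − I_D·R_D = 15 − 8.69×0.82 = 7.87 V.
Saturation requires V_DS ≥ V_GS − V_t = 3.66 V; 7.87 ≥ 3.66 ✓.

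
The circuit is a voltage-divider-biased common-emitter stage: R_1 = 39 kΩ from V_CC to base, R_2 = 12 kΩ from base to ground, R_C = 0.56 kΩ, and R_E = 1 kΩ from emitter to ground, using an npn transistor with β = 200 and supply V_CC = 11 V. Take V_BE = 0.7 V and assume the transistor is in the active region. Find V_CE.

Thevenize the base divider: V_Th = V_CC·R_2/(R_1+R_2) = 11×12/51 = 2.59 V, R_Th = R_1‖R_2 = 9.18 kΩ.
Base-emitter loop: V_Th = I_B·R_Th + V_BE + (β+1)I_B·R_E, so I_B = (2.59 − 0.7) / (9.18 + 201×1) = 0.00898 mA.
I_C = β·I_B = 200×0.00898 = 1.8 mA, and I_E = (β+1)I_B = 1.81 mA.
V_CE = V_CC − I_C·R_C − I_E·R_E = 11 − 1.8×0.56 − 1.81×1 = 8.19 V.
V_CE = 8.19 V > 0.2 V confirms active-region operation.

V_CE ≈ 8.2 V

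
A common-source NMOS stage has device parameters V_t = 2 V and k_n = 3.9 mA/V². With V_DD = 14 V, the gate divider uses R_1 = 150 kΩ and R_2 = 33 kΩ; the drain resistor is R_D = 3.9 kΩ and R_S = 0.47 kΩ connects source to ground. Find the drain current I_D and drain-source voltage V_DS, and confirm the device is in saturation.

I_D ≈ 0.29 mA, V_DS ≈ 13 V

V_G = V_DD·R_2/(R_1+R_2) = 14×33/183 = 2.52 V.
Assume saturation: I_D = (k_n/2)(V_GS − V_t)² with V_GS = V_G − I_D·R_S = 2.52 − 0.47·I_D.
Substituting gives 0.431·I_D² − 1.96·I_D + 0.537 = 0, with roots I_D = 0.292 or 4.26 mA.
The root I_D = 4.26 mA gives V_GS = 0.522 V ≤ V_t, so take I_D = 0.292 mA.
Then V_GS = 2.39 V and V_DS = V_DD − I_D(R_D+R_S) = 14 − 0.292×4.37 = 12.7 V.
Saturation requires V_DS ≥ V_GS − V_t = 0.387 V; 12.7 ≥ 0.387 ✓.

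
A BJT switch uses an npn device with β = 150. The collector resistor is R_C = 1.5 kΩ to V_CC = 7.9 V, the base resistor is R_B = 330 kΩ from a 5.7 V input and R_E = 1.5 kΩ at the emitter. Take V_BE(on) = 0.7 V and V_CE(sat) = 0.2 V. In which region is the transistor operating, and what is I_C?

active; I_C ≈ 1.3 mA

Assume active. Base-emitter loop: I_B = (V_BB − V_BE)/(R_B + (β+1)R_E) = (5.7 − 0.7)/(330 + 151×1.5) = 0.00898 mA.
I_C = β·I_B = 150×0.00898 = 1.35 mA.
V_CE = V_CC − I_C·R_C − I_E·R_E = 7.9 − 1.35×1.5 − 1.36×1.5 = 3.84 V > V_CE(sat), so the active-region assumption holds.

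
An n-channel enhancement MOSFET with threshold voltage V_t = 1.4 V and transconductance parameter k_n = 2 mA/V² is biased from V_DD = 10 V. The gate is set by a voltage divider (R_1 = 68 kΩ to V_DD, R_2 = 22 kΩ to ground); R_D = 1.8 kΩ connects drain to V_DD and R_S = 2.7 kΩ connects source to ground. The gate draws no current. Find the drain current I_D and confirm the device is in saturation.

I_D ≈ 0.22 mA

V_G = V_DD·R_2/(R_1+R_2) = 10×22/90 = 2.44 V.
Assume saturation: I_D = (k_n/2)(V_GS − V_t)² with V_GS = V_G − I_D·R_S = 2.44 − 2.7·I_D.
Substituting gives 7.29·I_D² − 6.64·I_D + 1.09 = 0, with roots I_D = 0.215 or 0.696 mA.
The root I_D = 0.696 mA gives V_GS = 0.566 V ≤ V_t, so take I_D = 0.215 mA.
Then V_GS = 1.86 V and V_DS = V_DD − I_D(R_D+R_S) = 10 − 0.215×4.5 = 9.03 V.
Saturation requires V_DS ≥ V_GS − V_t = 0.464 V; 9.03 ≥ 0.464 ✓.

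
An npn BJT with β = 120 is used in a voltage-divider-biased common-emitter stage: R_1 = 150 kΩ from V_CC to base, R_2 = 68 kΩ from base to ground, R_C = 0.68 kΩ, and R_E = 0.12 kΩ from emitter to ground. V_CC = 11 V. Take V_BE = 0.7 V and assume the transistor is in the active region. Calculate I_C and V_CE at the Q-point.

I_C ≈ 5.3 mA, V_CE ≈ 6.7 V

Thevenize the base divider: V_Th = V_CC·R_2/(R_1+R_2) = 11×68/218 = 3.43 V, R_Th = R_1‖R_2 = 46.8 kΩ.
Base-emitter loop: V_Th = I_B·R_Th + V_BE + (β+1)I_B·R_E, so I_B = (3.43 − 0.7) / (46.8 + 121×0.12) = 0.0445 mA.
I_C = β·I_B = 120×0.0445 = 5.35 mA, and I_E = (β+1)I_B = 5.39 mA.
V_CE = V_CC − I_C·R_C − I_E·R_E = 11 − 5.35×0.68 − 5.39×0.12 = 6.72 V.
V_CE = 6.72 V > 0.2 V confirms active-region operation.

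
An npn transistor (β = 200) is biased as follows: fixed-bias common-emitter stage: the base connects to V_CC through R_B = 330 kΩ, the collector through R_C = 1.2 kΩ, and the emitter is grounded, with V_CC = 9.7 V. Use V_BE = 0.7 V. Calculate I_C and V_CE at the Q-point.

Base loop: V_CC = I_B·R_B + V_BE, so I_B = (9.7 − 0.7)/330 kΩ = 0.0273 mA.
In the active region I_C = β·I_B = 200 × 0.0273 = 5.45 mA.
Collector loop: V_CE = V_CC − I_C·R_C = 9.7 − 5.45×1.2 = 3.15 V.
Since V_CE = 3.15 V > V_CE(sat) ≈ 0.2 V, the transistor is in the active region as assumed.

I_C ≈ 5.5 mA, V_CE ≈ 3.2 V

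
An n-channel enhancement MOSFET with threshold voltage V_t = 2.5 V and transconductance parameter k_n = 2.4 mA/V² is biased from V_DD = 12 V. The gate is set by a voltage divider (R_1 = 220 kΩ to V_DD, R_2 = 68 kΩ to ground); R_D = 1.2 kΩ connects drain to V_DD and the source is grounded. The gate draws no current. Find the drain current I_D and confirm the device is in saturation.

V_G = V_DD·R_2/(R_1+R_2) = 12×68/288 = 2.83 V. With the source grounded, V_GS = V_G = 2.83 V.
Assume saturation: I_D = (k_n/2)(V_GS − V_t)² = (2.4/2)×(2.83 − 2.5)² = 1.2×0.333² = 0.133 mA.
V_DS = V_DD − I_D·R_D = 12 − 0.133×1.2 = 11.8 V.
Saturation requires V_DS ≥ V_GS − V_t = 0.333 V; 11.8 ≥ 0.333 ✓.

I_D ≈ 0.13 mA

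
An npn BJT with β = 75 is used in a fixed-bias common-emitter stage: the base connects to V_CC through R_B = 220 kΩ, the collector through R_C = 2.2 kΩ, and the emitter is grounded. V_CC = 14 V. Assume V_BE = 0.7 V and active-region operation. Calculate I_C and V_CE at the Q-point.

Base loop: V_CC = I_B·R_B + V_BE, so I_B = (14 − 0.7)/220 kΩ = 0.0605 mA.
In the active region I_C = β·I_B = 75 × 0.0605 = 4.53 mA.
Collector loop: V_CE = V_CC − I_C·R_C = 14 − 4.53×2.2 = 4.02 V.
Since V_CE = 4.02 V > V_CE(sat) ≈ 0.2 V, the transistor is in the active region as assumed.

I_C ≈ 4.5 mA, V_CE ≈ 4 V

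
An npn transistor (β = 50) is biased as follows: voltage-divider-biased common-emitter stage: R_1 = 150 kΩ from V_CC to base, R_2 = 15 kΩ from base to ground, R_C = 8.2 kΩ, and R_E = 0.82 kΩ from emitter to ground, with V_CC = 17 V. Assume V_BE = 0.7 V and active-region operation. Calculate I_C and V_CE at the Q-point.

I_C ≈ 0.76 mA, V_CE ≈ 10 V

Thevenize the base divider: V_Th = V_CC·R_2/(R_1+R_2) = 17×15/165 = 1.55 V, R_Th = R_1‖R_2 = 13.6 kΩ.
Base-emitter loop: V_Th = I_B·R_Th + V_BE + (β+1)I_B·R_E, so I_B = (1.55 − 0.7) / (13.6 + 51×0.82) = 0.0152 mA.
I_C = β·I_B = 50×0.0152 = 0.762 mA, and I_E = (β+1)I_B = 0.778 mA.
V_CE = V_CC − I_C·R_C − I_E·R_E = 17 − 0.762×8.2 − 0.778×0.82 = 10.1 V.
V_CE = 10.1 V > 0.2 V confirms active-region operation.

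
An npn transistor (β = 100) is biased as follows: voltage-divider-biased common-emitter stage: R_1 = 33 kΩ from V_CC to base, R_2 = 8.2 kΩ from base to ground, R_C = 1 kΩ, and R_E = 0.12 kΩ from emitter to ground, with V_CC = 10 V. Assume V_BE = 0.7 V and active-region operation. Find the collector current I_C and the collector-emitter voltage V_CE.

I_C ≈ 6.9 mA, V_CE ≈ 2.3 V

Thevenize the base divider: V_Th = V_CC·R_2/(R_1+R_2) = 10×8.2/41.2 = 1.99 V, R_Th = R_1‖R_2 = 6.57 kΩ.
Base-emitter loop: V_Th = I_B·R_Th + V_BE + (β+1)I_B·R_E, so I_B = (1.99 − 0.7) / (6.57 + 101×0.12) = 0.069 mA.
I_C = β·I_B = 100×0.069 = 6.9 mA, and I_E = (β+1)I_B = 6.97 mA.
V_CE = V_CC − I_C·R_C − I_E·R_E = 10 − 6.9×1 − 6.97×0.12 = 2.26 V.
V_CE = 2.26 V > 0.2 V confirms active-region operation.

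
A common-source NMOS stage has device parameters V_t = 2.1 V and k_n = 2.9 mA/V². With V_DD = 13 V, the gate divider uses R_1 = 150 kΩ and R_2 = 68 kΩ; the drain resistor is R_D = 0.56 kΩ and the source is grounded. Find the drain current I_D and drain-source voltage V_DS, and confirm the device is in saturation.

V_G = V_DD·R_2/(R_1+R_2) = 13×68/218 = 4.06 V. With the source grounded, V_GS = V_G = 4.06 V.
Assume saturation: I_D = (k_n/2)(V_GS − V_t)² = (2.9/2)×(4.06 − 2.1)² = 1.45×1.96² = 5.54 mA.
V_DS = V_DD − I_D·R_D = 13 − 5.54×0.56 = 9.9 V.
Saturation requires V_DS ≥ V_GS − V_t = 1.96 V; 9.9 ≥ 1.96 ✓.

I_D ≈ 5.5 mA, V_DS ≈ 9.9 V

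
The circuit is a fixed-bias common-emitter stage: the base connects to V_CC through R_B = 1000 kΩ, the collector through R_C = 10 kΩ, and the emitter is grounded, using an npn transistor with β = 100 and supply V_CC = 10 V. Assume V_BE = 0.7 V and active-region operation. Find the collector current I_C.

Base loop: V_CC = I_B·R_B + V_BE, so I_B = (10 − 0.7)/1000 kΩ = 0.0093 mA.
In the active region I_C = β·I_B = 100 × 0.0093 = 0.93 mA.
Collector loop: V_CE = V_CC − I_C·R_C = 10 − 0.93×10 = 0.7 V.
Since V_CE = 0.7 V > V_CE(sat) ≈ 0.2 V, the transistor is in the active region as assumed.

I_C ≈ 0.93 mA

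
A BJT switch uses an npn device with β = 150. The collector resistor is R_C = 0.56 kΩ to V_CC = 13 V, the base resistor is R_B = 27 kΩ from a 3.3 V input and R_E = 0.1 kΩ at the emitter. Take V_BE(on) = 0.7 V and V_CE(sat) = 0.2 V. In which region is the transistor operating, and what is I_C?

Assume active. Base-emitter loop: I_B = (V_BB − V_BE)/(R_B + (β+1)R_E) = (3.3 − 0.7)/(27 + 151×0.1) = 0.0618 mA.
I_C = β·I_B = 150×0.0618 = 9.26 mA.
V_CE = V_CC − I_C·R_C − I_E·R_E = 13 − 9.26×0.56 − 9.33×0.1 = 6.88 V > V_CE(sat), so the active-region assumption holds.

active; I_C ≈ 9.3 mA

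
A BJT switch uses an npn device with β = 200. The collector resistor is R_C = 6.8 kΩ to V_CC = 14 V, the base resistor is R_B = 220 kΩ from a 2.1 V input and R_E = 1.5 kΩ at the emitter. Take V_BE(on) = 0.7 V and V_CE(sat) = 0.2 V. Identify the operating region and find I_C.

active; I_C ≈ 0.54 mA

Assume active. Base-emitter loop: I_B = (V_BB − V_BE)/(R_B + (β+1)R_E) = (2.1 − 0.7)/(220 + 201×1.5) = 0.00268 mA.
I_C = β·I_B = 200×0.00268 = 0.537 mA.
V_CE = V_CC − I_C·R_C − I_E·R_E = 14 − 0.537×6.8 − 0.54×1.5 = 9.54 V > V_CE(sat), so the active-region assumption holds.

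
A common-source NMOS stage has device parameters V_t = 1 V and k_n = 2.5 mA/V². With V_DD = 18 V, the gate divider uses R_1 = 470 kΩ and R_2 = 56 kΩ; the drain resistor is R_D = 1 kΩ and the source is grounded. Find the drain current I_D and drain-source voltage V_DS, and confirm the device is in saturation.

I_D ≈ 1 mA, V_DS ≈ 17 V

V_G = V_DD·R_2/(R_1+R_2) = 18×56/526 = 1.92 V. With the source grounded, V_GS = V_G = 1.92 V.
Assume saturation: I_D = (k_n/2)(V_GS − V_t)² = (2.5/2)×(1.92 − 1)² = 1.25×0.916² = 1.05 mA.
V_DS = V_DD − I_D·R_D = 18 − 1.05×1 = 17 V.
Saturation requires V_DS ≥ V_GS − V_t = 0.916 V; 17 ≥ 0.916 ✓.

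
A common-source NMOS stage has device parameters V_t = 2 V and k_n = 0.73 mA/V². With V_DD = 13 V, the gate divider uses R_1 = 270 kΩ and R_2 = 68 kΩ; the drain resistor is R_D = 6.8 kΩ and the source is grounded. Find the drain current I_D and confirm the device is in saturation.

I_D ≈ 0.14 mA

V_G = V_DD·R_2/(R_1+R_2) = 13×68/338 = 2.62 V. With the source grounded, V_GS = V_G = 2.62 V.
Assume saturation: I_D = (k_n/2)(V_GS − V_t)² = (0.73/2)×(2.62 − 2)² = 0.365×0.615² = 0.138 mA.
V_DS = V_DD − I_D·R_D = 13 − 0.138×6.8 = 12.1 V.
Saturation requires V_DS ≥ V_GS − V_t = 0.615 V; 12.1 ≥ 0.615 ✓.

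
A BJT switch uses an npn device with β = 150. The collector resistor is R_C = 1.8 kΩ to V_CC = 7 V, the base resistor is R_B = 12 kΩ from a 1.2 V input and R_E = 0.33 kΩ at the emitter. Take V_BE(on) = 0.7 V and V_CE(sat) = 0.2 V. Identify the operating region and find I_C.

Assume active. Base-emitter loop: I_B = (V_BB − V_BE)/(R_B + (β+1)R_E) = (1.2 − 0.7)/(12 + 151×0.33) = 0.00809 mA.
I_C = β·I_B = 150×0.00809 = 1.21 mA.
V_CE = V_CC − I_C·R_C − I_E·R_E = 7 − 1.21×1.8 − 1.22×0.33 = 4.41 V > V_CE(sat), so the active-region assumption holds.

active; I_C ≈ 1.2 mA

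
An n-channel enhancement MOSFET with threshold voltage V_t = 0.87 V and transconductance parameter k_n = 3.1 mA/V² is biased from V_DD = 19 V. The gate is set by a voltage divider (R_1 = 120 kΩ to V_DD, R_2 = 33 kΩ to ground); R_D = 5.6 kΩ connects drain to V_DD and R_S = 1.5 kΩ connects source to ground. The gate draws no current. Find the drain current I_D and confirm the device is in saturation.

V_G = V_DD·R_2/(R_1+R_2) = 19×33/153 = 4.1 V.
Assume saturation: I_D = (k_n/2)(V_GS − V_t)² with V_GS = V_G − I_D·R_S = 4.1 − 1.5·I_D.
Substituting gives 3.49·I_D² − 16·I_D + 16.2 = 0, with roots I_D = 1.5 or 3.09 mA.
The root I_D = 3.09 mA gives V_GS = -0.543 V ≤ V_t, so take I_D = 1.5 mA.
Then V_GS = 1.85 V and V_DS = V_DD − I_D(R_D+R_S) = 19 − 1.5×7.1 = 8.37 V.
Saturation requires V_DS ≥ V_GS − V_t = 0.983 V; 8.37 ≥ 0.983 ✓.

I_D ≈ 1.5 mA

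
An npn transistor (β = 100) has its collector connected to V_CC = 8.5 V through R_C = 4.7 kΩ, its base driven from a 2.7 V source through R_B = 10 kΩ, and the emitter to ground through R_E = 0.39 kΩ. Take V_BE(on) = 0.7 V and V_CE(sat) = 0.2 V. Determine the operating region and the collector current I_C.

Assume active: I_B = (2.7 − 0.7)/(10 + 101×0.39) = 0.0405 mA, I_C = β·I_B = 4.05 mA.
Then V_CE = 8.5 − 4.05×4.7 − 4.09×0.39 = -12.1 V < 0.2 V — the active assumption fails.
Re-solve with V_CE = 0.2 V. KCL at the emitter: V_E/R_E = (V_BB−0.7−V_E)/R_B + (V_CC−0.2−V_E)/R_C, giving V_E = 0.683 V.
I_C = (V_CC − 0.2 − V_E)/R_C = (8.3 − 0.683)/4.7 = 1.62 mA.
Check: I_B = (2 − 0.683)/10 = 0.132 mA, and β·I_B = 13.2 mA > I_C, confirming saturation.

saturation; I_C ≈ 1.6 mA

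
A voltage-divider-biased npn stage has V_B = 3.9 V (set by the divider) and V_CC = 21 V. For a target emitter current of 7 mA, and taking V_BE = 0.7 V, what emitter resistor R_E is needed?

R_E ≈ 0.46 kΩ

V_E = V_B − V_BE = 3.9 − 0.7 = 3.2 V.
R_E = V_E / I_E = 3.2 / 7 = 0.457 kΩ.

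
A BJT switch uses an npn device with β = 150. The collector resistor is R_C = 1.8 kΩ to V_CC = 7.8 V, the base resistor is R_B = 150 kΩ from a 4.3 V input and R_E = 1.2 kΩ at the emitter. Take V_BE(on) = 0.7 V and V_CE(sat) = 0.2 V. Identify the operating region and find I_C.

Assume active. Base-emitter loop: I_B = (V_BB − V_BE)/(R_B + (β+1)R_E) = (4.3 − 0.7)/(150 + 151×1.2) = 0.0109 mA.
I_C = β·I_B = 150×0.0109 = 1.63 mA.
V_CE = V_CC − I_C·R_C − I_E·R_E = 7.8 − 1.63×1.8 − 1.64×1.2 = 2.9 V > V_CE(sat), so the active-region assumption holds.

active; I_C ≈ 1.6 mA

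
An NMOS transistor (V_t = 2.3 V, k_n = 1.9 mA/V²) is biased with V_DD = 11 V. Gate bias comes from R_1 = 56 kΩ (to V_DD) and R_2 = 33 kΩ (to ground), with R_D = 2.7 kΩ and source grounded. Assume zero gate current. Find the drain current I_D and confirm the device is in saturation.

I_D ≈ 3 mA

V_G = V_DD·R_2/(R_1+R_2) = 11×33/89 = 4.08 V. With the source grounded, V_GS = V_G = 4.08 V.
Assume saturation: I_D = (k_n/2)(V_GS − V_t)² = (1.9/2)×(4.08 − 2.3)² = 0.95×1.78² = 3.01 mA.
V_DS = V_DD − I_D·R_D = 11 − 3.01×2.7 = 2.89 V.
Saturation requires V_DS ≥ V_GS − V_t = 1.78 V; 2.89 ≥ 1.78 ✓.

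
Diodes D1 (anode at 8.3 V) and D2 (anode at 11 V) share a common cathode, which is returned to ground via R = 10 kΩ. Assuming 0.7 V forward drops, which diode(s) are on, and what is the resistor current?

Only D2 conducts; I_R ≈ 1 mA

Assume both conduct. Then node N would need to be at both 8.3−0.7 = 7.6 V and 11−0.7 = 10.3 V, which is impossible.
Assume only D2 conducts: V_N = 11 − 0.7 = 10.3 V, so I_R = 10.3/10 = 1.03 mA.
Check D1: its anode-to-cathode voltage is 8.3 − 10.3 = -2 V < 0.7 V, so it is off. The assumption is consistent.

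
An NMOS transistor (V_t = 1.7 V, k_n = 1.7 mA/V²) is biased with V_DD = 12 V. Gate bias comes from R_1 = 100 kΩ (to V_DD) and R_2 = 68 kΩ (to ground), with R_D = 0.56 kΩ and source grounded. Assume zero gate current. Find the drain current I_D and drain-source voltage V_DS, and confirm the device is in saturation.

V_G = V_DD·R_2/(R_1+R_2) = 12×68/168 = 4.86 V. With the source grounded, V_GS = V_G = 4.86 V.
Assume saturation: I_D = (k_n/2)(V_GS − V_t)² = (1.7/2)×(4.86 − 1.7)² = 0.85×3.16² = 8.47 mA.
V_DS = V_DD − I_D·R_D = 12 − 8.47×0.56 = 7.26 V.
Saturation requires V_DS ≥ V_GS − V_t = 3.16 V; 7.26 ≥ 3.16 ✓.

I_D ≈ 8.5 mA, V_DS ≈ 7.3 V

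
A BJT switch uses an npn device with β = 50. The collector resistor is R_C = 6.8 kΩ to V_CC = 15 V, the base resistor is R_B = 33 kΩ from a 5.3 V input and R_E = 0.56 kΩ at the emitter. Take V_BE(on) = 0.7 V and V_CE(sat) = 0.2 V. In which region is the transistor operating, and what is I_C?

saturation; I_C ≈ 2 mA

Assume active: I_B = (5.3 − 0.7)/(33 + 51×0.56) = 0.0747 mA, I_C = β·I_B = 3.74 mA.
Then V_CE = 15 − 3.74×6.8 − 3.81×0.56 = -12.5 V < 0.2 V — the active assumption fails.
Re-solve with V_CE = 0.2 V. KCL at the emitter: V_E/R_E = (V_BB−0.7−V_E)/R_B + (V_CC−0.2−V_E)/R_C, giving V_E = 1.18 V.
I_C = (V_CC − 0.2 − V_E)/R_C = (14.8 − 1.18)/6.8 = 2 mA.
Check: I_B = (4.6 − 1.18)/33 = 0.104 mA, and β·I_B = 5.18 mA > I_C, confirming saturation.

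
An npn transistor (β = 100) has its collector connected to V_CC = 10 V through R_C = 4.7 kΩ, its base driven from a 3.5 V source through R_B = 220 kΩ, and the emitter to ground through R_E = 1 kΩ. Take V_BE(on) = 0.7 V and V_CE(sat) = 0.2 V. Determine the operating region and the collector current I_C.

Assume active. Base-emitter loop: I_B = (V_BB − V_BE)/(R_B + (β+1)R_E) = (3.5 − 0.7)/(220 + 101×1) = 0.00872 mA.
I_C = β·I_B = 100×0.00872 = 0.872 mA.
V_CE = V_CC − I_C·R_C − I_E·R_E = 10 − 0.872×4.7 − 0.881×1 = 5.02 V > V_CE(sat), so the active-region assumption holds.

active; I_C ≈ 0.87 mA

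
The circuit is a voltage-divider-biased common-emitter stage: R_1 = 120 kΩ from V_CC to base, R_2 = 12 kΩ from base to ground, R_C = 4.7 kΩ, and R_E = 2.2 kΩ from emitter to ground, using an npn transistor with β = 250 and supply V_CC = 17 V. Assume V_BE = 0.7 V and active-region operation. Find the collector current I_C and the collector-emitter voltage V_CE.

Thevenize the base divider: V_Th = V_CC·R_2/(R_1+R_2) = 17×12/132 = 1.55 V, R_Th = R_1‖R_2 = 10.9 kΩ.
Base-emitter loop: V_Th = I_B·R_Th + V_BE + (β+1)I_B·R_E, so I_B = (1.55 − 0.7) / (10.9 + 251×2.2) = 0.0015 mA.
I_C = β·I_B = 250×0.0015 = 0.375 mA, and I_E = (β+1)I_B = 0.377 mA.
V_CE = V_CC − I_C·R_C − I_E·R_E = 17 − 0.375×4.7 − 0.377×2.2 = 14.4 V.
V_CE = 14.4 V > 0.2 V confirms active-region operation.

I_C ≈ 0.38 mA, V_CE ≈ 14 V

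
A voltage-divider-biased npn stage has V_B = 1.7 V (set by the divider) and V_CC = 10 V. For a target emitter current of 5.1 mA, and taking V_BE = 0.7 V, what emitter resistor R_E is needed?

R_E ≈ 0.2 kΩ

V_E = V_B − V_BE = 1.7 − 0.7 = 1 V.
R_E = V_E / I_E = 1 / 5.1 = 0.196 kΩ.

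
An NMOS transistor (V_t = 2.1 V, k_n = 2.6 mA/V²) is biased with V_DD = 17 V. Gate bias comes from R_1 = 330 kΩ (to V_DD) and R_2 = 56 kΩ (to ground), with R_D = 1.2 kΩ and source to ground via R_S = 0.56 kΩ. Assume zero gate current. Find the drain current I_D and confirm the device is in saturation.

I_D ≈ 0.12 mA

V_G = V_DD·R_2/(R_1+R_2) = 17×56/386 = 2.47 V.
Assume saturation: I_D = (k_n/2)(V_GS − V_t)² with V_GS = V_G − I_D·R_S = 2.47 − 0.56·I_D.
Substituting gives 0.408·I_D² − 1.53·I_D + 0.174 = 0, with roots I_D = 0.117 or 3.64 mA.
The root I_D = 3.64 mA gives V_GS = 0.426 V ≤ V_t, so take I_D = 0.117 mA.
Then V_GS = 2.4 V and V_DS = V_DD − I_D(R_D+R_S) = 17 − 0.117×1.76 = 16.8 V.
Saturation requires V_DS ≥ V_GS − V_t = 0.301 V; 16.8 ≥ 0.301 ✓.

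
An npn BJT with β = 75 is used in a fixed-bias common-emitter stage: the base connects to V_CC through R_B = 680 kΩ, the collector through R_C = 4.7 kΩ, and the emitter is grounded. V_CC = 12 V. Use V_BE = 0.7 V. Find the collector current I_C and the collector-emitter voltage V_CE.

I_C ≈ 1.2 mA, V_CE ≈ 6.1 V

Base loop: V_CC = I_B·R_B + V_BE, so I_B = (12 − 0.7)/680 kΩ = 0.0166 mA.
In the active region I_C = β·I_B = 75 × 0.0166 = 1.25 mA.
Collector loop: V_CE = V_CC − I_C·R_C = 12 − 1.25×4.7 = 6.14 V.
Since V_CE = 6.14 V > V_CE(sat) ≈ 0.2 V, the transistor is in the active region as assumed.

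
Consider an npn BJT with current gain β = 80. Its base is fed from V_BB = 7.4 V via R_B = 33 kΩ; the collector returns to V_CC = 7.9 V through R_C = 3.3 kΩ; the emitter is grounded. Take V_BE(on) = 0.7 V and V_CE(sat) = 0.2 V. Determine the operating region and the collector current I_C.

Assume active: I_B = (7.4 − 0.7)/33 = 0.203 mA, giving I_C = β·I_B = 16.2 mA.
But then V_CE = 7.9 − 16.2×3.3 = -45.7 V < V_CE(sat) = 0.2 V — impossible in the active region.
So the transistor is saturated. With V_CE = 0.2 V, I_C = (V_CC − 0.2)/R_C = 7.7/3.3 = 2.33 mA.
Check: β·I_B = 16.2 mA > I_C = 2.33 mA, confirming saturation.

saturation; I_C ≈ 2.3 mA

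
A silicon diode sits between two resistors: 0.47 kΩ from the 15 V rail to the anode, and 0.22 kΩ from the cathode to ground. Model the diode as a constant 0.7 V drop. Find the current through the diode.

The two resistors are in series with the diode, so KVL gives 15 = I·0.47 + 0.7 + I·0.22.
I = (15 − 0.7) / (0.47 + 0.22) kΩ = 14.3 / 0.69 = 20.7 mA.

I ≈ 21 mA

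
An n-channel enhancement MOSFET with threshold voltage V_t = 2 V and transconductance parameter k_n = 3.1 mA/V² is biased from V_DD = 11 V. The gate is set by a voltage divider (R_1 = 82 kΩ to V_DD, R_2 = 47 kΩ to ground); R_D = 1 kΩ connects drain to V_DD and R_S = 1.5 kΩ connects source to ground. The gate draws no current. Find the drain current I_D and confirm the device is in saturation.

I_D ≈ 0.85 mA

V_G = V_DD·R_2/(R_1+R_2) = 11×47/129 = 4.01 V.
Assume saturation: I_D = (k_n/2)(V_GS − V_t)² with V_GS = V_G − I_D·R_S = 4.01 − 1.5·I_D.
Substituting gives 3.49·I_D² − 10.3·I_D + 6.25 = 0, with roots I_D = 0.846 or 2.12 mA.
The root I_D = 2.12 mA gives V_GS = 0.831 V ≤ V_t, so take I_D = 0.846 mA.
Then V_GS = 2.74 V and V_DS = V_DD − I_D(R_D+R_S) = 11 − 0.846×2.5 = 8.89 V.
Saturation requires V_DS ≥ V_GS − V_t = 0.739 V; 8.89 ≥ 0.739 ✓.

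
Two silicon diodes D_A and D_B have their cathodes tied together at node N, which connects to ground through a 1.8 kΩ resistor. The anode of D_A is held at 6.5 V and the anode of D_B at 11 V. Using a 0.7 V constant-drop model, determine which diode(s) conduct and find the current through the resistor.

Assume both conduct. Then node N would need to be at both 6.5−0.7 = 5.8 V and 11−0.7 = 10.3 V, which is impossible.
Assume only D_B conducts: V_N = 11 − 0.7 = 10.3 V, so I_R = 10.3/1.8 = 5.72 mA.
Check D_A: its anode-to-cathode voltage is 6.5 − 10.3 = -3.8 V < 0.7 V, so it is off. The assumption is consistent.

Only D_B conducts; I_R ≈ 5.7 mA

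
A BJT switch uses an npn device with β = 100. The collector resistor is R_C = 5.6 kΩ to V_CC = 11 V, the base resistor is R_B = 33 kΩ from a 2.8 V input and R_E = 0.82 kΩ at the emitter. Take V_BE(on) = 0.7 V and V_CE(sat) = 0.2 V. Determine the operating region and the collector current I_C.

Assume active: I_B = (2.8 − 0.7)/(33 + 101×0.82) = 0.0181 mA, I_C = β·I_B = 1.81 mA.
Then V_CE = 11 − 1.81×5.6 − 1.83×0.82 = -0.655 V < 0.2 V — the active assumption fails.
Re-solve with V_CE = 0.2 V. KCL at the emitter: V_E/R_E = (V_BB−0.7−V_E)/R_B + (V_CC−0.2−V_E)/R_C, giving V_E = 1.39 V.
I_C = (V_CC − 0.2 − V_E)/R_C = (10.8 − 1.39)/5.6 = 1.68 mA.
Check: I_B = (2.1 − 1.39)/33 = 0.0214 mA, and β·I_B = 2.14 mA > I_C, confirming saturation.

saturation; I_C ≈ 1.7 mA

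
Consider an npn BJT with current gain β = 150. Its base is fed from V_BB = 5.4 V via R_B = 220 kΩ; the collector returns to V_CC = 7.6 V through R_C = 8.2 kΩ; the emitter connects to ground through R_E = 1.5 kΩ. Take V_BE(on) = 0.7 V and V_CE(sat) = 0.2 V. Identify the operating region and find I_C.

saturation; I_C ≈ 0.76 mA

Assume active: I_B = (5.4 − 0.7)/(220 + 151×1.5) = 0.0105 mA, I_C = β·I_B = 1.58 mA.
Then V_CE = 7.6 − 1.58×8.2 − 1.59×1.5 = -7.73 V < 0.2 V — the active assumption fails.
Re-solve with V_CE = 0.2 V. KCL at the emitter: V_E/R_E = (V_BB−0.7−V_E)/R_B + (V_CC−0.2−V_E)/R_C, giving V_E = 1.16 V.
I_C = (V_CC − 0.2 − V_E)/R_C = (7.4 − 1.16)/8.2 = 0.76 mA.
Check: I_B = (4.7 − 1.16)/220 = 0.0161 mA, and β·I_B = 2.41 mA > I_C, confirming saturation.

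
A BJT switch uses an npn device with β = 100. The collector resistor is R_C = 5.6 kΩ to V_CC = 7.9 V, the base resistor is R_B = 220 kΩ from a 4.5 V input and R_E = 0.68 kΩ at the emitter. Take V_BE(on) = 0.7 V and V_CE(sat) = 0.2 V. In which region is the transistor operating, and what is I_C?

saturation; I_C ≈ 1.2 mA

Assume active: I_B = (4.5 − 0.7)/(220 + 101×0.68) = 0.0132 mA, I_C = β·I_B = 1.32 mA.
Then V_CE = 7.9 − 1.32×5.6 − 1.33×0.68 = -0.376 V < 0.2 V — the active assumption fails.
Re-solve with V_CE = 0.2 V. KCL at the emitter: V_E/R_E = (V_BB−0.7−V_E)/R_B + (V_CC−0.2−V_E)/R_C, giving V_E = 0.842 V.
I_C = (V_CC − 0.2 − V_E)/R_C = (7.7 − 0.842)/5.6 = 1.22 mA.
Check: I_B = (3.8 − 0.842)/220 = 0.0134 mA, and β·I_B = 1.34 mA > I_C, confirming saturation.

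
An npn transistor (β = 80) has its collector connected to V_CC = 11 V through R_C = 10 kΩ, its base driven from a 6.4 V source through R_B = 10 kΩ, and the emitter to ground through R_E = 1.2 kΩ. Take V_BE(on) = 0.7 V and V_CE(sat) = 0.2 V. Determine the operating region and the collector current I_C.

saturation; I_C ≈ 0.92 mA

Assume active: I_B = (6.4 − 0.7)/(10 + 81×1.2) = 0.0532 mA, I_C = β·I_B = 4.25 mA.
Then V_CE = 11 − 4.25×10 − 4.31×1.2 = -36.7 V < 0.2 V — the active assumption fails.
Re-solve with V_CE = 0.2 V. KCL at the emitter: V_E/R_E = (V_BB−0.7−V_E)/R_B + (V_CC−0.2−V_E)/R_C, giving V_E = 1.6 V.
I_C = (V_CC − 0.2 − V_E)/R_C = (10.8 − 1.6)/10 = 0.92 mA.
Check: I_B = (5.7 − 1.6)/10 = 0.41 mA, and β·I_B = 32.8 mA > I_C, confirming saturation.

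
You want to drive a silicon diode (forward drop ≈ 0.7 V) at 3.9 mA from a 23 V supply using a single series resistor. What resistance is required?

R ≈ 5.7 kΩ

The resistor drops V_S − V_D = 23 − 0.7 = 22.3 V at 3.9 mA.
R = 22.3 V / 3.9 mA = 5.72 kΩ.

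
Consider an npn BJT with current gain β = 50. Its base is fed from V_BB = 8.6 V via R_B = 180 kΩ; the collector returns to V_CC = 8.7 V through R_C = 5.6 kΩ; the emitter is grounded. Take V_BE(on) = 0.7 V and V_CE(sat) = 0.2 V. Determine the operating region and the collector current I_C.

Assume active: I_B = (8.6 − 0.7)/180 = 0.0439 mA, giving I_C = β·I_B = 2.19 mA.
But then V_CE = 8.7 − 2.19×5.6 = -3.59 V < V_CE(sat) = 0.2 V — impossible in the active region.
So the transistor is saturated. With V_CE = 0.2 V, I_C = (V_CC − 0.2)/R_C = 8.5/5.6 = 1.52 mA.
Check: β·I_B = 2.19 mA > I_C = 1.52 mA, confirming saturation.

saturation; I_C ≈ 1.5 mA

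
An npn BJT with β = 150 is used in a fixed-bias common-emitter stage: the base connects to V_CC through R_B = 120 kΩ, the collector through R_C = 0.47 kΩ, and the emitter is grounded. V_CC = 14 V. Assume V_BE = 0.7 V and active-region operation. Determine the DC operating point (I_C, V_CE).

Base loop: V_CC = I_B·R_B + V_BE, so I_B = (14 − 0.7)/120 kΩ = 0.111 mA.
In the active region I_C = β·I_B = 150 × 0.111 = 16.6 mA.
Collector loop: V_CE = V_CC − I_C·R_C = 14 − 16.6×0.47 = 6.19 V.
Since V_CE = 6.19 V > V_CE(sat) ≈ 0.2 V, the transistor is in the active region as assumed.

I_C ≈ 17 mA, V_CE ≈ 6.2 V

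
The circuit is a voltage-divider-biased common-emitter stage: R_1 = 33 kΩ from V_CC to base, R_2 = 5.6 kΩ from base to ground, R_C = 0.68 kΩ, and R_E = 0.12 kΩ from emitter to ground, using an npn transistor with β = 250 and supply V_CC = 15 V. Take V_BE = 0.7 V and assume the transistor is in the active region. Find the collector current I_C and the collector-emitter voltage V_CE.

Thevenize the base divider: V_Th = V_CC·R_2/(R_1+R_2) = 15×5.6/38.6 = 2.18 V, R_Th = R_1‖R_2 = 4.79 kΩ.
Base-emitter loop: V_Th = I_B·R_Th + V_BE + (β+1)I_B·R_E, so I_B = (2.18 − 0.7) / (4.79 + 251×0.12) = 0.0423 mA.
I_C = β·I_B = 250×0.0423 = 10.6 mA, and I_E = (β+1)I_B = 10.6 mA.
V_CE = V_CC − I_C·R_C − I_E·R_E = 15 − 10.6×0.68 − 10.6×0.12 = 6.54 V.
V_CE = 6.54 V > 0.2 V confirms active-region operation.

I_C ≈ 11 mA, V_CE ≈ 6.5 V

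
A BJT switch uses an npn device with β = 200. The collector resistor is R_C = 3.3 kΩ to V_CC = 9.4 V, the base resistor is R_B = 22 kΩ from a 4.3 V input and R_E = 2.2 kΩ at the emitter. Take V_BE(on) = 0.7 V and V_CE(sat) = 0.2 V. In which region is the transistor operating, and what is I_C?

active; I_C ≈ 1.6 mA

Assume active. Base-emitter loop: I_B = (V_BB − V_BE)/(R_B + (β+1)R_E) = (4.3 − 0.7)/(22 + 201×2.2) = 0.00776 mA.
I_C = β·I_B = 200×0.00776 = 1.55 mA.
V_CE = V_CC − I_C·R_C − I_E·R_E = 9.4 − 1.55×3.3 − 1.56×2.2 = 0.852 V > V_CE(sat), so the active-region assumption holds.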